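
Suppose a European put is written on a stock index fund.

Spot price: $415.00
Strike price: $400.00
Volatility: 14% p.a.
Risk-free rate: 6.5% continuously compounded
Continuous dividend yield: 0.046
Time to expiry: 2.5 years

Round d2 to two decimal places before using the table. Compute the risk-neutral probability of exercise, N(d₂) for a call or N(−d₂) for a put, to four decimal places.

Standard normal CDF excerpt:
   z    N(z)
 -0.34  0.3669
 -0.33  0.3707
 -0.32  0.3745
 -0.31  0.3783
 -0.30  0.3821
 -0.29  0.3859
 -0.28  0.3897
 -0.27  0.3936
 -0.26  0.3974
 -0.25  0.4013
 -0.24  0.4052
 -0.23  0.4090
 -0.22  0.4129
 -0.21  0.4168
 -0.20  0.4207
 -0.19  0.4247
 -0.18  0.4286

σ√T = 0.14·√2.5 = 0.2214
ln(S/K) + (r − q + σ²/2)T = ln(415/400) + (0.065 − 0.046 + 0.14²/2)·2.5 = 0.0368 + 0.0720 = 0.1088
d₁ = 0.1088 / 0.2214 = 0.4916 which rounds to 0.49
d₂ = d₁ − σ√T = 0.4916 − 0.2214 = 0.2702 which rounds to 0.27
Risk-neutral Pr[S_T < K] = N(−d₂) = N(-0.27) = 0.3936

0.3936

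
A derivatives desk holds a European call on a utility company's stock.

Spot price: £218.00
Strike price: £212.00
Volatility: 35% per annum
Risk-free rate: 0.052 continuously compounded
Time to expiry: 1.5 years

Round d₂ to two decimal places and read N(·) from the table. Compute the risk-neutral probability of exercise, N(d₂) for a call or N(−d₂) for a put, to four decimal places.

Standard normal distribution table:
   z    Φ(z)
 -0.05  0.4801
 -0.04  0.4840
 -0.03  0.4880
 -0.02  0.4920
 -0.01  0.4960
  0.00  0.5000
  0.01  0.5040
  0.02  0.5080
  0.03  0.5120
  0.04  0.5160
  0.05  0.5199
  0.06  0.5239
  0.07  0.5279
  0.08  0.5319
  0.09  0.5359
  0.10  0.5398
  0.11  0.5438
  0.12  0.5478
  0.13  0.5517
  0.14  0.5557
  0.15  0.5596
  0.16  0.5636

σ√T = 0.35·√1.5 = 0.4287
d₁ = [ln(218/212) + (0.052 + ½·0.35²)·1.5] / (σ√T) = (0.0279 + 0.1699) / 0.4287 = 0.4614 ⇒ 0.46
d₂ = 0.4614 − 0.4287 = 0.0327 ⇒ 0.03
Risk-neutral Pr[S_T > K] = N(d₂) = N(0.03) = 0.5120

0.5120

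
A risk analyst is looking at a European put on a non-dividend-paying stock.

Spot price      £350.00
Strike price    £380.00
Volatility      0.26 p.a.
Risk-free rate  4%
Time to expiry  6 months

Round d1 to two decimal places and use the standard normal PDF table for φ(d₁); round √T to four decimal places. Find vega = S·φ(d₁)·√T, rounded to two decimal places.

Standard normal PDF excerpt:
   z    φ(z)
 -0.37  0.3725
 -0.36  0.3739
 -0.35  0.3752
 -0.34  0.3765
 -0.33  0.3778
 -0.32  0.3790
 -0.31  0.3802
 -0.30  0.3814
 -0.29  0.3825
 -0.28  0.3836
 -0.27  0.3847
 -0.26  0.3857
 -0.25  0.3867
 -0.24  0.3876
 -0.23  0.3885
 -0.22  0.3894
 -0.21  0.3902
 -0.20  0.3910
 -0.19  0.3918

95.70

σ√T = 0.26·√0.5 = 0.1838
d₁ = [ln(350/380) + (0.04 + 0.26²/2)·0.5] / 0.1838 = [-0.0822 + 0.0369] / 0.1838 = -0.2466 ≈ -0.25
√T = √0.5 = 0.7071
φ(d₁) = φ(-0.25) = 0.3867
vega = S·φ(d₁)·√T = 350·0.3867·0.7071 = 95.7024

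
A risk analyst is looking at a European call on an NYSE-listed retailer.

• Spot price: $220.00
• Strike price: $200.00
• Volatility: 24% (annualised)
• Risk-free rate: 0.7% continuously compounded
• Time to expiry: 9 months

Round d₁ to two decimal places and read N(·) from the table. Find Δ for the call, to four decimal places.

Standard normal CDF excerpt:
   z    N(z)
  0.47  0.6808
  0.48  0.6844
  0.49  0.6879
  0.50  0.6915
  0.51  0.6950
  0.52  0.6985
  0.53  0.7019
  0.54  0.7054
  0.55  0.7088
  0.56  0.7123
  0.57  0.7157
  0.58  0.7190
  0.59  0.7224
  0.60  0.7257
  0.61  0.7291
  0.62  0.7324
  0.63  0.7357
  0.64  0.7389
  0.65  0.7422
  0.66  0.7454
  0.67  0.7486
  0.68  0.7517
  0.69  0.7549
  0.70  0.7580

0.7224

σ√T = 0.24 × 0.8660 = 0.2078
d₁ = [ln(220/200) + (0.007 + 0.24²/2)·0.75] / 0.2078 = [0.0953 + 0.0268] / 0.2078 = 0.5877 which rounds to 0.59
N(d₁) = N(0.59) = 0.7224
Δ_call = N(d₁) = 0.7224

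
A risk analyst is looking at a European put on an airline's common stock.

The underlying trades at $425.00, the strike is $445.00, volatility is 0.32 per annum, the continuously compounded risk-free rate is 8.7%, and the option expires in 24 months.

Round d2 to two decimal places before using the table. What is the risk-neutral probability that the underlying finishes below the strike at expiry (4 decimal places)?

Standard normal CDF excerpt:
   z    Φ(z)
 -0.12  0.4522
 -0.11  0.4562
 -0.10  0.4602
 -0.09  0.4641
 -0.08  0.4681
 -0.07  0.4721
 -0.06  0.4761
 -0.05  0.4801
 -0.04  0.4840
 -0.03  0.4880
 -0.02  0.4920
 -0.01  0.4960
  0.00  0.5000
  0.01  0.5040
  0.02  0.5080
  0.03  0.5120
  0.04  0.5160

σ√T = 0.32 × 1.4142 = 0.4525
d₁ = [ln(425/445) + (0.087 + 0.32²/2)·2] / 0.4525 = [-0.0460 + 0.2764] / 0.4525 = 0.5091 ≈ 0.51
d₂ = d₁ − σ√T = 0.5091 − 0.4525 = 0.0566 ≈ 0.06
Risk-neutral Pr[S_T < K] = N(−d₂) = N(-0.06) = 0.4761

0.4761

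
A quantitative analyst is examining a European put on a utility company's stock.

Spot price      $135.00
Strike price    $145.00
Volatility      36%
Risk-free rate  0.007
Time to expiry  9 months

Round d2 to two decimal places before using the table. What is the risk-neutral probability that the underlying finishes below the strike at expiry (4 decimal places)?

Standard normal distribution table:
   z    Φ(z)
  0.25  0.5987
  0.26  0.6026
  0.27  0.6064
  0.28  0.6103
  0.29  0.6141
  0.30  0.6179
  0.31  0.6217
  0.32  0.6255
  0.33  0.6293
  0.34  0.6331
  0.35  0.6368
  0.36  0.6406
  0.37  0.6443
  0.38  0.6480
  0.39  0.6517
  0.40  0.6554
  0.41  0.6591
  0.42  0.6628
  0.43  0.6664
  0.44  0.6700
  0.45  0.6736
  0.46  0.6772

0.6443

σ√T = 0.36 × 0.8660 = 0.3118
d₁ = [ln(135/145) + (0.007 + 0.36²/2)·0.75] / 0.3118 = [-0.0715 + 0.0539] / 0.3118 = -0.0565 which rounds to -0.06
d₂ = d₁ − σ√T = -0.0565 − 0.3118 = -0.3682 which rounds to -0.37
Pr(exercise) under Q = N(−d₂) = N(0.37) = 0.6443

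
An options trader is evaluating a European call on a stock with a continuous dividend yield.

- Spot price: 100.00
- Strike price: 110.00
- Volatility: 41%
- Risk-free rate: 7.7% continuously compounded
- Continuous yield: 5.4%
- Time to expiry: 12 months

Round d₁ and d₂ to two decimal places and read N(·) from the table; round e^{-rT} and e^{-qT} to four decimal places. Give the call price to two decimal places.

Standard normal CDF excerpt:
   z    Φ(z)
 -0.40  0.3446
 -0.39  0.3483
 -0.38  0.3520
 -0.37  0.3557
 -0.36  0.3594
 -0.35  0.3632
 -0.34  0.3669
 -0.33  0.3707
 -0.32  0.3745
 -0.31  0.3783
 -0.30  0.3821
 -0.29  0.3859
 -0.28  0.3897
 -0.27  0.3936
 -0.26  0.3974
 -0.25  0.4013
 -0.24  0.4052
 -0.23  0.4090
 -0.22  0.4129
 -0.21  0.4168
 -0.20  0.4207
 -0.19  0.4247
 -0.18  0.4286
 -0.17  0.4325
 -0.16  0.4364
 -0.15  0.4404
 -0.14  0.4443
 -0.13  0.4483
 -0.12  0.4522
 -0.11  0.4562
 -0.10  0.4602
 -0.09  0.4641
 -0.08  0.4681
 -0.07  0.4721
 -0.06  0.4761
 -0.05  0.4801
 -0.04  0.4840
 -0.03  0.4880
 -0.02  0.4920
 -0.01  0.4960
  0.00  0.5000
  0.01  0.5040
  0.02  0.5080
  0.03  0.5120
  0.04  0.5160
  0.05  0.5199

12.66

σ√T = 0.41·√1 = 0.4100
d₁ = [ln(100/110) + (0.077 − 0.054 + 0.41²/2)·1] / 0.4100 = [-0.0953 + 0.1070] / 0.4100 = 0.0286 ≈ 0.03
d₂ = d₁ − σ√T = 0.0286 − 0.4100 = -0.3814 ≈ -0.38
exp(−qT) = exp(−0.054·1) = 0.9474;  exp(−rT) = exp(−0.077·1) = 0.9259
C = 100·0.9474·N(0.03) − 110·0.9259·N(-0.38) = 100·0.9474·0.5120 − 110·0.9259·0.3520 = 48.5069 − 35.8508 = 12.6560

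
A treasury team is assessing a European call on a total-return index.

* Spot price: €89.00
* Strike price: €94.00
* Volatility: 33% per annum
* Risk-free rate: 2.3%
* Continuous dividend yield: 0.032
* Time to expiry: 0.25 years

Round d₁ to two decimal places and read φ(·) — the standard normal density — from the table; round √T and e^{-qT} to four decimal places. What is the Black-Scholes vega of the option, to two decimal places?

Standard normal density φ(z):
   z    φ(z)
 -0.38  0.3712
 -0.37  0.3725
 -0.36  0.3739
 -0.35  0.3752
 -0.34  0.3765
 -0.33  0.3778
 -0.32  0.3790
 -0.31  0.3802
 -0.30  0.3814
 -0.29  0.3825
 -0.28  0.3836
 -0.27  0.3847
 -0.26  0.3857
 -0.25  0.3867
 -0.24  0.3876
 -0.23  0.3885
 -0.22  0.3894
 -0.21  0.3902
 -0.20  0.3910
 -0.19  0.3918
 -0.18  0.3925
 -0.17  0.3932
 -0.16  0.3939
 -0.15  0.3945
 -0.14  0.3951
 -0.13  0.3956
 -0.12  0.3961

17.03

T = 0.25;  σ√T = 0.1650
ln(S/K) + (r − q + σ²/2)T = ln(89/94) + (0.023 − 0.032 + 0.33²/2)·0.25 = -0.0547 + 0.0114 = -0.0433
d₁ = -0.0433 / 0.1650 = -0.2624 → -0.26
√T = √0.25 = 0.5000
φ(d₁) = φ(-0.26) = 0.3857
e^(−qT) = e^(−0.032·0.25) = 0.9920
vega = S·e^(−qT)·φ(d₁)·√T = 89·0.9920·0.3857·0.5000 = 17.0263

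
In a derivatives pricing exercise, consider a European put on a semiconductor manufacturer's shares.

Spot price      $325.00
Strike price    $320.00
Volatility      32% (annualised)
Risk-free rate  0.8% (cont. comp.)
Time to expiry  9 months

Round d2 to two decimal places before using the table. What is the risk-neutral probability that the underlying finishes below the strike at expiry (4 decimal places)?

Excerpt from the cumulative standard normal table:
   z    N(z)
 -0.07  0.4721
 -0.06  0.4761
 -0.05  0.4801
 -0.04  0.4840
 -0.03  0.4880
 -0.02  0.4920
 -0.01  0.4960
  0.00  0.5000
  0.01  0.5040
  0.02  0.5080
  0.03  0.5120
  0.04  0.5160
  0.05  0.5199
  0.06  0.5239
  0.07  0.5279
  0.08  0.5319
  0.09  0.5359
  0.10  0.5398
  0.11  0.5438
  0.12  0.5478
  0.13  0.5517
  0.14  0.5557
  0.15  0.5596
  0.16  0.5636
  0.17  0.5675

0.5239

σ√T = 0.32·√0.75 = 0.2771
d₁ = [ln(325/320) + (0.008 + ½·0.32²)·0.75] / (σ√T) = (0.0155 + 0.0444) / 0.2771 = 0.2162 which rounds to 0.22
d₂ = 0.2162 − 0.2771 = -0.0610 which rounds to -0.06
Risk-neutral Pr[S_T < K] = N(−d₂) = N(0.06) = 0.5239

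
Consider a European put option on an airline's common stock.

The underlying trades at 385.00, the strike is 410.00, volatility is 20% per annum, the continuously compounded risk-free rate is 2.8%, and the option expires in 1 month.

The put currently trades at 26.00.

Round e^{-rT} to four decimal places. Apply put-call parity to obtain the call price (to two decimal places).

1.94

exp(−rT) = exp(−0.028·0.08333) = 0.9977
Put-call parity: C − P = S − K·e^(−rT) = 385 − 410·0.9977 = 385 − 409.0570 = -24.0570
C = P + (C − P) = 26.00 + (-24.0570) = 1.9430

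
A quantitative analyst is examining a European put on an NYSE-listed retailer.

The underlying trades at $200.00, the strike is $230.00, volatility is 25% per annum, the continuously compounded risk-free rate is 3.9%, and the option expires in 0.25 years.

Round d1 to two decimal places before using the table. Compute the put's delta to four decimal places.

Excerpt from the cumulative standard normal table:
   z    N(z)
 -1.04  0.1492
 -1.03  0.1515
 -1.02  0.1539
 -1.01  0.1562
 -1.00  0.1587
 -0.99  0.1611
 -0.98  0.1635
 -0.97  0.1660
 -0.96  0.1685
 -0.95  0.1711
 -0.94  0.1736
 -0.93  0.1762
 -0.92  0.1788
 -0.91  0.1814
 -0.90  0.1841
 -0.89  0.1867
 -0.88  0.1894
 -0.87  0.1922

σ√T = 0.25 × 0.5000 = 0.1250
ln(S/K) + (r + σ²/2)T = ln(200/230) + (0.039 + 0.25²/2)·0.25 = -0.1398 + 0.0176 = -0.1222
d₁ = -0.1222 / 0.1250 = -0.9776 which rounds to -0.98
N(d₁) = N(-0.98) = 0.1635
Δ_put = N(d₁) − 1 = 0.1635 − 1 = -0.8365

-0.8365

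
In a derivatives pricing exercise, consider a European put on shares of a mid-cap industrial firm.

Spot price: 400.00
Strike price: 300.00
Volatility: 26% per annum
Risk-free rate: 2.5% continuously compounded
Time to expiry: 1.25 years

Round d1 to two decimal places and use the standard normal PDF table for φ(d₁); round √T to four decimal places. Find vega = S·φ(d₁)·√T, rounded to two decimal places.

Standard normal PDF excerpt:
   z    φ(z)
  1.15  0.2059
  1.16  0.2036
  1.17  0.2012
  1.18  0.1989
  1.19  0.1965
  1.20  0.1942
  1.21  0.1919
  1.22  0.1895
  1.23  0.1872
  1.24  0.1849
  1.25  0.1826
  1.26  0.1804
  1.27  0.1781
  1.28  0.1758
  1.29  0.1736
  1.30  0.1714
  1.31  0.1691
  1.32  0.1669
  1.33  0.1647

σ√T = 0.26 × 1.1180 = 0.2907
d₁ = [ln(400/300) + (0.025 + 0.26²/2)·1.25] / 0.2907 = [0.2877 + 0.0735] / 0.2907 = 1.2425 ⇒ 1.24
√T = √1.25 = 1.1180
φ(d₁) = φ(1.24) = 0.1849
vega = S·φ(d₁)·√T = 400·0.1849·1.1180 = 82.6873

82.69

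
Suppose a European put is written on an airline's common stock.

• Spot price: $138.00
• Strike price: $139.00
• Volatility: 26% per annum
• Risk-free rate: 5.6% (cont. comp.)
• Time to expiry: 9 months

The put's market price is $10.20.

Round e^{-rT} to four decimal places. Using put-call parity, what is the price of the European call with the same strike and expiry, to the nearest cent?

$14.91

exp(−rT) = exp(−0.056·0.75) = 0.9589
Put-call parity: C − P = S − K·e^(−rT) = 138 − 139·0.9589 = 138 − 133.2871 = 4.7129
C = P + (C − P) = 10.20 + (4.7129) = 14.9129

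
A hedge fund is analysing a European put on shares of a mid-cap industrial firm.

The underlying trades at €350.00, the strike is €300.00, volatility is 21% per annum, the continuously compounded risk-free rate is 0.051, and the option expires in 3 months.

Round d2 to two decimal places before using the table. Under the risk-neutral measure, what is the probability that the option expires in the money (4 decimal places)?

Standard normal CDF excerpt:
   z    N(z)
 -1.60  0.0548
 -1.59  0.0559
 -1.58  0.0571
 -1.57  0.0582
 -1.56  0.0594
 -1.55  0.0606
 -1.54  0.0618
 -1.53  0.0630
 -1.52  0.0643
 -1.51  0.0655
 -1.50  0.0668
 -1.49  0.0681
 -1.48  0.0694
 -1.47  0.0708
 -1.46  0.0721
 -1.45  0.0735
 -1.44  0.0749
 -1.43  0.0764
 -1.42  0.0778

σ√T = 0.21·√0.25 = 0.1050
ln(S/K) + (r + σ²/2)T = ln(350/300) + (0.051 + 0.21²/2)·0.25 = 0.1542 + 0.0183 = 0.1724
d₁ = 0.1724 / 0.1050 = 1.6420 → 1.64
d₂ = d₁ − σ√T = 1.6420 − 0.1050 = 1.5370 → 1.54
Pr(exercise) under Q = N(−d₂) = N(-1.54) = 0.0618

0.0618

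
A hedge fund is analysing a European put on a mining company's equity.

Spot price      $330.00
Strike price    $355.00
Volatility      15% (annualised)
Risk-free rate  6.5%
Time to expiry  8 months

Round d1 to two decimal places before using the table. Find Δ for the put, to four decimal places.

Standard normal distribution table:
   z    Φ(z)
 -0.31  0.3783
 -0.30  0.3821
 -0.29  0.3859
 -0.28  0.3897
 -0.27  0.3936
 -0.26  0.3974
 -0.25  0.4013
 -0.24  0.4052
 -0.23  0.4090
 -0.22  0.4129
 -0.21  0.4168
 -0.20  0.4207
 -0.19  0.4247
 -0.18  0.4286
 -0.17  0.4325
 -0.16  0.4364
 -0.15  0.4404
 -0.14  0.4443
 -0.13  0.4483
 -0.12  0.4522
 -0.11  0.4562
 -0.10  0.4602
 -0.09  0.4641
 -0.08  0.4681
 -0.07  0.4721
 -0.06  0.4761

σ√T = 0.15 × 0.8165 = 0.1225
ln(S/K) + (r + σ²/2)T = ln(330/355) + (0.065 + 0.15²/2)·0.6667 = -0.0730 + 0.0508 = -0.0222
d₁ = -0.0222 / 0.1225 = -0.1812 ⇒ -0.18
N(d₁) = N(-0.18) = 0.4286
Δ_put = N(d₁) − 1 = 0.4286 − 1 = -0.5714

-0.5714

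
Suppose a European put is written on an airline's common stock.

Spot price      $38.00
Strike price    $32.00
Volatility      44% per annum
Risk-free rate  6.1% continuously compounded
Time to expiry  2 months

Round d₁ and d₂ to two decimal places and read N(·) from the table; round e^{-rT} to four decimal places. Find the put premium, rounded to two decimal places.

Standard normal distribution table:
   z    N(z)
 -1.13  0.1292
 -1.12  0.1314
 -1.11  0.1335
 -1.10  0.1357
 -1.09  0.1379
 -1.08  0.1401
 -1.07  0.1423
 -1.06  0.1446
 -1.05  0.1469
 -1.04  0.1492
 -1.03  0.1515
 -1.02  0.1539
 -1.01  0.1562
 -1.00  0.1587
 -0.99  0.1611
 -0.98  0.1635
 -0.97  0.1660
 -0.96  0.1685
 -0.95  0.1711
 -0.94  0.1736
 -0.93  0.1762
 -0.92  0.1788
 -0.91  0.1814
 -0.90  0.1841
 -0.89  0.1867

σ√T = 0.44 × 0.4082 = 0.1796
ln(S/K) + (r + σ²/2)T = ln(38/32) + (0.061 + 0.44²/2)·0.1667 = 0.1719 + 0.0263 = 0.1982
d₁ = 0.1982 / 0.1796 = 1.1031 ⇒ 1.10
d₂ = d₁ − σ√T = 1.1031 − 0.1796 = 0.9235 ⇒ 0.92
exp(−rT) = exp(−0.061·0.1667) = 0.9899
P = 32·0.9899·N(-0.92) − 38·N(-1.10) = 32·0.9899·0.1788 − 38·0.1357 = 5.6638 − 5.1566 = 0.5072

$0.51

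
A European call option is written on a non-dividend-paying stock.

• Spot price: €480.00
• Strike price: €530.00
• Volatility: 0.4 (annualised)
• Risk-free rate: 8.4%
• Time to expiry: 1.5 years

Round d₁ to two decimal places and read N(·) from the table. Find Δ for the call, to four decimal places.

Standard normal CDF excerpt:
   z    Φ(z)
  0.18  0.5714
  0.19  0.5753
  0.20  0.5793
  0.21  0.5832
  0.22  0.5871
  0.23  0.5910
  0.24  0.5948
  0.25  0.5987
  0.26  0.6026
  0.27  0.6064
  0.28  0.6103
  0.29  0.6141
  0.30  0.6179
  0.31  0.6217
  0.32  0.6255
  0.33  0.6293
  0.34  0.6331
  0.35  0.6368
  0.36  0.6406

σ√T = 0.4·√1.5 = 0.4899
d₁ = [ln(480/530) + (0.084 + 0.4²/2)·1.5] / 0.4899 = [-0.0991 + 0.2460] / 0.4899 = 0.2999 ≈ 0.30
N(d₁) = N(0.30) = 0.6179
Δ_call = N(d₁) = 0.6179

0.6179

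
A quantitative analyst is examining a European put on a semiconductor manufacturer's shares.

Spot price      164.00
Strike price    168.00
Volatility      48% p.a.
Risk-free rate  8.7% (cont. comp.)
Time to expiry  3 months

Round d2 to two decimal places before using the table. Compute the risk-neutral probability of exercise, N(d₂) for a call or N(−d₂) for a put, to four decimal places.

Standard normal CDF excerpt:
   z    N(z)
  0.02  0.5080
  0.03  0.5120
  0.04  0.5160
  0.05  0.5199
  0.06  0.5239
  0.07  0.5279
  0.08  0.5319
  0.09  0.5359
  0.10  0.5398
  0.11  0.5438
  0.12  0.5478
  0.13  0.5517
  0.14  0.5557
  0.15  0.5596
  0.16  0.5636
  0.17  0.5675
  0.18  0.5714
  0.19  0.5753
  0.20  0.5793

0.5517

T = 0.25;  σ√T = 0.2400
ln(S/K) + (r + σ²/2)T = ln(164/168) + (0.087 + 0.48²/2)·0.25 = -0.0241 + 0.0505 = 0.0265
d₁ = 0.0265 / 0.2400 = 0.1102 which rounds to 0.11
d₂ = d₁ − σ√T = 0.1102 − 0.2400 = -0.1298 which rounds to -0.13
Risk-neutral Pr[S_T < K] = N(−d₂) = N(0.13) = 0.5517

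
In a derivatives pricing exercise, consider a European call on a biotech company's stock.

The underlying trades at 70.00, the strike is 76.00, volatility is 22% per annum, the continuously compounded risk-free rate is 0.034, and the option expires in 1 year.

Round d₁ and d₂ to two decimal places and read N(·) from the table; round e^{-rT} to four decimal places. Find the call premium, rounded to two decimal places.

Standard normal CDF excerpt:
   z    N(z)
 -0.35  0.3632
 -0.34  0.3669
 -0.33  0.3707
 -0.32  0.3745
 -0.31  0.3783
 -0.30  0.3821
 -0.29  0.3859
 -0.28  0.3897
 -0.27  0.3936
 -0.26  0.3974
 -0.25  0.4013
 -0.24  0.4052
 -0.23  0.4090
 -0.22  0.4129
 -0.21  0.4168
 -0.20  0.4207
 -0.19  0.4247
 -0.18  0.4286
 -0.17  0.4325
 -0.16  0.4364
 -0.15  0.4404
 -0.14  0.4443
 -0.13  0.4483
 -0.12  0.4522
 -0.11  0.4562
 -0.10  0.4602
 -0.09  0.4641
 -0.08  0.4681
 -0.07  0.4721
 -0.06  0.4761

T = 1;  σ√T = 0.2200
d₁ = [ln(70/76) + (0.034 + 0.22²/2)·1] / 0.2200 = [-0.0822 + 0.0582] / 0.2200 = -0.1093 which rounds to -0.11
d₂ = d₁ − σ√T = -0.1093 − 0.2200 = -0.3293 which rounds to -0.33
exp(−rT) = exp(−0.034·1) = 0.9666
N(d₁) = N(-0.11) = 0.4562;  N(d₂) = N(-0.33) = 0.3707
C = 70·0.4562 − 76·0.9666·0.3707 = 31.9340 − 27.2322 = 4.7018

4.70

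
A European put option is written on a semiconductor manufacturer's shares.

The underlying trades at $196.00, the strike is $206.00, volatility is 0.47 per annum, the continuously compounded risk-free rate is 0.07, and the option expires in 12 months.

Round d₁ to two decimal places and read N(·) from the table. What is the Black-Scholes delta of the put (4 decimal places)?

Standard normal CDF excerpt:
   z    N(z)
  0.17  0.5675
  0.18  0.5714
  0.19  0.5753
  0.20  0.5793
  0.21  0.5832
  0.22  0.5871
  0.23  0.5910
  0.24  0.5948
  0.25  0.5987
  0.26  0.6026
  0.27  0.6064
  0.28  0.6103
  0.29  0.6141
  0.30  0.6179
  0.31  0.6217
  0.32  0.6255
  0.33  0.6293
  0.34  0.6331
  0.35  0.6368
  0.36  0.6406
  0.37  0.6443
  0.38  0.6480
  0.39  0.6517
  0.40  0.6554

-0.3897

σ√T = 0.47·√1 = 0.4700
ln(S/K) + (r + σ²/2)T = ln(196/206) + (0.07 + 0.47²/2)·1 = -0.0498 + 0.1804 = 0.1307
d₁ = 0.1307 / 0.4700 = 0.2781 which rounds to 0.28
N(d₁) = N(0.28) = 0.6103
Δ_put = N(d₁) − 1 = 0.6103 − 1 = -0.3897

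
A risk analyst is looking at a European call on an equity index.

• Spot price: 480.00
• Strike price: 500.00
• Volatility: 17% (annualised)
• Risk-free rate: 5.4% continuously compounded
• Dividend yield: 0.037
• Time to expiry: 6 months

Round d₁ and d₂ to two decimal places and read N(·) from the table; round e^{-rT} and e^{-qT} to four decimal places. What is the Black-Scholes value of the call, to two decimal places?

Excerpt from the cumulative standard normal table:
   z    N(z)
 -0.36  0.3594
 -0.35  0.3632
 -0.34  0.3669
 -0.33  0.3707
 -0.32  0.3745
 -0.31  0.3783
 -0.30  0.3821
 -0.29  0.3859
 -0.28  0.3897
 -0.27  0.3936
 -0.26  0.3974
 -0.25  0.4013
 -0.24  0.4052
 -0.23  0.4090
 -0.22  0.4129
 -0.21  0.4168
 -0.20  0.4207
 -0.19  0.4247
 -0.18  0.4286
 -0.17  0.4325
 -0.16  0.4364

σ√T = 0.17·√0.5 = 0.1202
d₁ = [ln(480/500) + (0.054 − 0.037 + 0.17²/2)·0.5] / 0.1202 = [-0.0408 + 0.0157] / 0.1202 = -0.2088 ⇒ -0.21
d₂ = d₁ − σ√T = -0.2088 − 0.1202 = -0.3290 ⇒ -0.33
exp(−qT) = exp(−0.037·0.5) = 0.9817;  exp(−rT) = exp(−0.054·0.5) = 0.9734
N(d₁) = N(-0.21) = 0.4168;  N(d₂) = N(-0.33) = 0.3707
C = 480·0.9817·0.4168 − 500·0.9734·0.3707 = 196.4028 − 180.4197 = 15.9831

15.98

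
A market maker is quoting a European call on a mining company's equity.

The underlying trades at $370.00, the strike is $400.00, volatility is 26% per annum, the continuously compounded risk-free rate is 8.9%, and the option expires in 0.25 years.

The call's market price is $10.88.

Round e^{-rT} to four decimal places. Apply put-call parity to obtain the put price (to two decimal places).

e^(−rT) = e^(−0.089·0.25) = 0.9780
Put-call parity: C − P = S − K·e^(−rT) = 370 − 400·0.9780 = 370 − 391.2000 = -21.2000
P = C − (C − P) = 10.88 − (-21.2000) = 32.0800

$32.08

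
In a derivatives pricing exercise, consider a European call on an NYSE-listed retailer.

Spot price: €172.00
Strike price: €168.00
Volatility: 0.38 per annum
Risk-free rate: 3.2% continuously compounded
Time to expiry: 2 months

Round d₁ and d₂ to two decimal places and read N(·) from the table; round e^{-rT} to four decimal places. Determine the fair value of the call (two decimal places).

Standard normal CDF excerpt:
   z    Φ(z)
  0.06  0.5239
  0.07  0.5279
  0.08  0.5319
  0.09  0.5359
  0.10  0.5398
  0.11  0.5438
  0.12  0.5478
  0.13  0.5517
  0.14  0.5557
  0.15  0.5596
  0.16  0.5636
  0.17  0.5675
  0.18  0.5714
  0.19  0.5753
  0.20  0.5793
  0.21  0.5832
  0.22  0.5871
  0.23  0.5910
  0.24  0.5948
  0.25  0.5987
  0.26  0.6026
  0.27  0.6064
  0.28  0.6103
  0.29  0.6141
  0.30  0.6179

€12.77

T = 0.1667;  σ√T = 0.1551
d₁ = [ln(172/168) + (0.032 + 0.38²/2)·0.1667] / 0.1551 = [0.0235 + 0.0174] / 0.1551 = 0.2636 which rounds to 0.26
d₂ = d₁ − σ√T = 0.2636 − 0.1551 = 0.1085 which rounds to 0.11
exp(−rT) = exp(−0.032·0.1667) = 0.9947
N(d₁) = N(0.26) = 0.6026;  N(d₂) = N(0.11) = 0.5438
C = 172·0.6026 − 168·0.9947·0.5438 = 103.6472 − 90.8742 = 12.7730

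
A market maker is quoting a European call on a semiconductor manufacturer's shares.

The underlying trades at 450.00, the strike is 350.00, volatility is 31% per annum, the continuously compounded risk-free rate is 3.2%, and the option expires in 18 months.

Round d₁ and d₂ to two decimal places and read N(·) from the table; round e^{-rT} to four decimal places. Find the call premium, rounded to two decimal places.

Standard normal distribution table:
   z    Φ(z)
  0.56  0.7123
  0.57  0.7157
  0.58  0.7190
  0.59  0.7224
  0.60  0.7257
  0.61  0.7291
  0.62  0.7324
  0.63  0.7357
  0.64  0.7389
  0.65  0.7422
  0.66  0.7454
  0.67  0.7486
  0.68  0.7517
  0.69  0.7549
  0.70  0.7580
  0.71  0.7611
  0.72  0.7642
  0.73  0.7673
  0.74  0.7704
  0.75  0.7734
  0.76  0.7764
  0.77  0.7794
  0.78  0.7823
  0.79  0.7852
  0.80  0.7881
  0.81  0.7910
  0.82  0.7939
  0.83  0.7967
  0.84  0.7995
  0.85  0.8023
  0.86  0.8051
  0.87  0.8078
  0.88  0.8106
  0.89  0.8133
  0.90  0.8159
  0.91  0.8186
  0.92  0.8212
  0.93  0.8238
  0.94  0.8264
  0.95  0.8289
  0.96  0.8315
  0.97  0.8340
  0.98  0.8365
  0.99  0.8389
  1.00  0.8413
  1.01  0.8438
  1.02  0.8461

134.34

σ√T = 0.31 × 1.2247 = 0.3797
d₁ = [ln(450/350) + (0.032 + ½·0.31²)·1.5] / (σ√T) = (0.2513 + 0.1201) / 0.3797 = 0.9782 ≈ 0.98
d₂ = 0.9782 − 0.3797 = 0.5985 ≈ 0.60
exp(−rT) = exp(−0.032·1.5) = 0.9531
C = 450·N(0.98) − 350·0.9531·N(0.60) = 450·0.8365 − 350·0.9531·0.7257 = 376.4250 − 242.0826 = 134.3424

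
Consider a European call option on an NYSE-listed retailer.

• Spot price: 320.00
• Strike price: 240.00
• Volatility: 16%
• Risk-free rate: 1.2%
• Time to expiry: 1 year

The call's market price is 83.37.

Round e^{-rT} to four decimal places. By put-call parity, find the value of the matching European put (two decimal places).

e^(−rT) = e^(−0.012·1) = 0.9881
Put-call parity: C − P = S − K·e^(−rT) = 320 − 240·0.9881 = 320 − 237.1440 = 82.8560
P = C − (C − P) = 83.37 − (82.8560) = 0.5140

0.51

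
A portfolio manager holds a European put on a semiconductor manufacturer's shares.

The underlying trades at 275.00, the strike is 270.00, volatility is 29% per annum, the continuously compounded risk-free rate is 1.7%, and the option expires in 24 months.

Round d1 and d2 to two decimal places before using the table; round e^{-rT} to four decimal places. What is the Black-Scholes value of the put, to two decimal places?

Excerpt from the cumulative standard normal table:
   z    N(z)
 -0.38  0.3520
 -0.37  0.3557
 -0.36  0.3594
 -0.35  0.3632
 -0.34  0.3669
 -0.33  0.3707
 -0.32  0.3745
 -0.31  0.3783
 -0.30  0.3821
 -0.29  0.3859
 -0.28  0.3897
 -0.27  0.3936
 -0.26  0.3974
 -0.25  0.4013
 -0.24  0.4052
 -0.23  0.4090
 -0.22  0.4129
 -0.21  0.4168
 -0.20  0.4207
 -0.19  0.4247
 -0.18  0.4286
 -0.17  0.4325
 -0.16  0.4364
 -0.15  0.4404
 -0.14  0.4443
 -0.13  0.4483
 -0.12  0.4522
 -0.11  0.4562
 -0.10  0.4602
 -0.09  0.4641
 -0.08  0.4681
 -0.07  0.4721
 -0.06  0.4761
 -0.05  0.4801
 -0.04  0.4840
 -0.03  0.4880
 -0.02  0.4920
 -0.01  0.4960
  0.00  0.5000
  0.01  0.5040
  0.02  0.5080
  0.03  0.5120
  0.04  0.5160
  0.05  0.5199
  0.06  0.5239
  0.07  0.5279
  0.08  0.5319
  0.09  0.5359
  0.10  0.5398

σ√T = 0.29 × 1.4142 = 0.4101
d₁ = [ln(275/270) + (0.017 + ½·0.29²)·2] / (σ√T) = (0.0183 + 0.1181) / 0.4101 = 0.3327 ≈ 0.33
d₂ = 0.3327 − 0.4101 = -0.0774 ≈ -0.08
exp(−rT) = exp(−0.017·2) = 0.9666
P = 270·0.9666·N(0.08) − 275·N(-0.33) = 270·0.9666·0.5319 − 275·0.3707 = 138.8163 − 101.9425 = 36.8738

36.87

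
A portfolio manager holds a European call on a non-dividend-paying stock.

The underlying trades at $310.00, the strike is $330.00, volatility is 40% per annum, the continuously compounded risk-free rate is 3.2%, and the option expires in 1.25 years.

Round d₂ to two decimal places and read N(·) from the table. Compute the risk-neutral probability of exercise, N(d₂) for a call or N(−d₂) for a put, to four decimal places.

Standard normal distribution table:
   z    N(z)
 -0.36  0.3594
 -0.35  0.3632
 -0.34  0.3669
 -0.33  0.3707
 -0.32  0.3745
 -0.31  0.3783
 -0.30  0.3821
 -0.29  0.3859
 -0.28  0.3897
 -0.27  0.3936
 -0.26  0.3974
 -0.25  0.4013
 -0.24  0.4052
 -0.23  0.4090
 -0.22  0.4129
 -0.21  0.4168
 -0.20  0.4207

0.3936

σ√T = 0.4·√1.25 = 0.4472
ln(S/K) + (r + σ²/2)T = ln(310/330) + (0.032 + 0.4²/2)·1.25 = -0.0625 + 0.1400 = 0.0775
d₁ = 0.0775 / 0.4472 = 0.1732 ⇒ 0.17
d₂ = d₁ − σ√T = 0.1732 − 0.4472 = -0.2740 ⇒ -0.27
Risk-neutral Pr[S_T > K] = N(d₂) = N(-0.27) = 0.3936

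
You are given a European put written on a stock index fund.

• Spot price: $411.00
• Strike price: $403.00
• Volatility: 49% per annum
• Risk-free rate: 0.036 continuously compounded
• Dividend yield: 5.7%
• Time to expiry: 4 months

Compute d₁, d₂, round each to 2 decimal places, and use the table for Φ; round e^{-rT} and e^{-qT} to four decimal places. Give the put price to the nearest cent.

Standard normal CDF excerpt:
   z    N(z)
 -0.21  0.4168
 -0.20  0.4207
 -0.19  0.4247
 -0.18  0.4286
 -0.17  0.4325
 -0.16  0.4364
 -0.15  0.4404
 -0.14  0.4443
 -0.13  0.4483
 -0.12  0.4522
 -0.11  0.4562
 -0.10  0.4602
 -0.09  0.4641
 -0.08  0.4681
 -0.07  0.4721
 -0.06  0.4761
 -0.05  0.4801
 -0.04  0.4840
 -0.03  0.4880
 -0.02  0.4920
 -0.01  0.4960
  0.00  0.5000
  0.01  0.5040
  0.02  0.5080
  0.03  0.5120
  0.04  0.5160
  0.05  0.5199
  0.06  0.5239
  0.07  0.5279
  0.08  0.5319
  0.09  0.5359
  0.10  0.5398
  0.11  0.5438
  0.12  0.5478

$43.68

T = 0.3333;  σ√T = 0.2829
ln(S/K) + (r − q + σ²/2)T = ln(411/403) + (0.036 − 0.057 + 0.49²/2)·0.3333 = 0.0197 + 0.0330 = 0.0527
d₁ = 0.0527 / 0.2829 = 0.1862 → 0.19
d₂ = d₁ − σ√T = 0.1862 − 0.2829 = -0.0967 → -0.10
exp(−qT) = exp(−0.057·0.3333) = 0.9812;  exp(−rT) = exp(−0.036·0.3333) = 0.9881
N(−d₂) = N(0.10) = 0.5398;  N(−d₁) = N(-0.19) = 0.4247
P = 403·0.9881·0.5398 − 411·0.9812·0.4247 = 214.9507 − 171.2701 = 43.6806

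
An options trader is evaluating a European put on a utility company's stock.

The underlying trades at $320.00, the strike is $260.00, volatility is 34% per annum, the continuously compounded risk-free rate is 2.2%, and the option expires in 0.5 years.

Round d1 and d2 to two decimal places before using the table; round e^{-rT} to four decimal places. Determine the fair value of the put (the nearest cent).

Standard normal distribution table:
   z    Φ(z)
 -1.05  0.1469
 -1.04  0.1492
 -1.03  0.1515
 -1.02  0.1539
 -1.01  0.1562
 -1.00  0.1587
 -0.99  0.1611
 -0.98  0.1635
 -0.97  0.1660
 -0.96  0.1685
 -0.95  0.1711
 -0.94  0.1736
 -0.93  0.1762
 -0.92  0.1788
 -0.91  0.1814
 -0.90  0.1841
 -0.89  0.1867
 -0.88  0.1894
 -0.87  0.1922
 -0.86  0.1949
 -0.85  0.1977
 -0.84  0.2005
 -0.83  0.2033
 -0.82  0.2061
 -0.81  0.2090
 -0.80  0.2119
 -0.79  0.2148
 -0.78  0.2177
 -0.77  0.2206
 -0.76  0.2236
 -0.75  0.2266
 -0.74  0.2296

$6.76

σ√T = 0.34·√0.5 = 0.2404
d₁ = [ln(320/260) + (0.022 + 0.34²/2)·0.5] / 0.2404 = [0.2076 + 0.0399] / 0.2404 = 1.0296 ≈ 1.03
d₂ = d₁ − σ√T = 1.0296 − 0.2404 = 0.7892 ≈ 0.79
exp(−rT) = exp(−0.022·0.5) = 0.9891
N(−d₂) = N(-0.79) = 0.2148;  N(−d₁) = N(-1.03) = 0.1515
P = 260·0.9891·0.2148 − 320·0.1515 = 55.2393 − 48.4800 = 6.7593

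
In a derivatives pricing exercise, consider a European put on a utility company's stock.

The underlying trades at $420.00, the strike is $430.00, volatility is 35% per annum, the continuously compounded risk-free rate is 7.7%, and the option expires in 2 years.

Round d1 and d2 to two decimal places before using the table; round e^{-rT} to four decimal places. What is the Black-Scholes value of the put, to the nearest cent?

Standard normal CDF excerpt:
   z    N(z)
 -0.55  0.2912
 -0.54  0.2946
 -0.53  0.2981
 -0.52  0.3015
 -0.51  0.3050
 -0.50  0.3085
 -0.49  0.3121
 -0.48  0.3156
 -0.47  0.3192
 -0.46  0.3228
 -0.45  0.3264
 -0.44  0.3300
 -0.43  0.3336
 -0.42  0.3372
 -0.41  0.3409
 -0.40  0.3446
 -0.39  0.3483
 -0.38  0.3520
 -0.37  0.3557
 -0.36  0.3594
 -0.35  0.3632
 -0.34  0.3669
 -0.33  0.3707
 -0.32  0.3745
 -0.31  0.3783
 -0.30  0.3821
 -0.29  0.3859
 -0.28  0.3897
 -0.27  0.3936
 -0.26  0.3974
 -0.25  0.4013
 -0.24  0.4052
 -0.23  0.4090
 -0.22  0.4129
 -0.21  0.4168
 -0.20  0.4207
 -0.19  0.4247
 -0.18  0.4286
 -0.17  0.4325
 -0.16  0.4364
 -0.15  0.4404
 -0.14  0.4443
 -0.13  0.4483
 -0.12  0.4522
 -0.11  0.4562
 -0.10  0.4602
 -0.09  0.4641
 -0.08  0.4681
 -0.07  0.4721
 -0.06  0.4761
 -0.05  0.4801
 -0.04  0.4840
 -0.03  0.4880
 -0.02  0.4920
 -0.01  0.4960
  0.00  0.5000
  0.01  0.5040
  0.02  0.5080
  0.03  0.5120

σ√T = 0.35·√2 = 0.4950
d₁ = [ln(420/430) + (0.077 + ½·0.35²)·2] / (σ√T) = (-0.0235 + 0.2765) / 0.4950 = 0.5111 ≈ 0.51
d₂ = 0.5111 − 0.4950 = 0.0161 ≈ 0.02
e^(−rT) = e^(−0.077·2) = 0.8573
P = 430·0.8573·N(-0.02) − 420·N(-0.51) = 430·0.8573·0.4920 − 420·0.3050 = 181.3704 − 128.1000 = 53.2704

$53.27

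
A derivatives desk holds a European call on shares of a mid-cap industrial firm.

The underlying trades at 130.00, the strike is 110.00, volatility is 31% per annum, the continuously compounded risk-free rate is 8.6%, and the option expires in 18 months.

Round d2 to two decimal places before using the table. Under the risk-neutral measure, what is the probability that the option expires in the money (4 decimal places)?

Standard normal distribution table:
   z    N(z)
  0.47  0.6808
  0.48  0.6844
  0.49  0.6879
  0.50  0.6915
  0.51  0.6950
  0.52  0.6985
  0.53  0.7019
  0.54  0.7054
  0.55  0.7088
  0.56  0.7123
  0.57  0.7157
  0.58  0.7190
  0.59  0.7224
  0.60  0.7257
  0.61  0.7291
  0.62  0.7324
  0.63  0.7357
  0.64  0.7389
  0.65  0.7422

σ√T = 0.31 × 1.2247 = 0.3797
d₁ = [ln(130/110) + (0.086 + ½·0.31²)·1.5] / (σ√T) = (0.1671 + 0.2011) / 0.3797 = 0.9696 → 0.97
d₂ = 0.9696 − 0.3797 = 0.5899 → 0.59
Pr(exercise) under Q = N(d₂) = 0.7224

0.7224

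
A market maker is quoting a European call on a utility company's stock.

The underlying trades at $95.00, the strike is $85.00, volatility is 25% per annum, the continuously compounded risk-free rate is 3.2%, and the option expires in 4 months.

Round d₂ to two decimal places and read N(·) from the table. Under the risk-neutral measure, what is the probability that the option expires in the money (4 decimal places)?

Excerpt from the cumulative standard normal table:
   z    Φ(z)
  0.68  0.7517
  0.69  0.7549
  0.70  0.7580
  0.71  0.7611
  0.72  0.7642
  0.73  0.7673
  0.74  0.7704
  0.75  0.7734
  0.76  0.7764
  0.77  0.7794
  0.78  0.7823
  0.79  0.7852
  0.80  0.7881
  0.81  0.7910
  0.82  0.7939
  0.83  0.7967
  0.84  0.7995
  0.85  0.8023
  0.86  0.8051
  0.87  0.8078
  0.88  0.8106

T = 0.3333;  σ√T = 0.1443
d₁ = [ln(95/85) + (0.032 + 0.25²/2)·0.3333] / 0.1443 = [0.1112 + 0.0211] / 0.1443 = 0.9167 → 0.92
d₂ = d₁ − σ√T = 0.9167 − 0.1443 = 0.7723 → 0.77
Risk-neutral Pr[S_T > K] = N(d₂) = N(0.77) = 0.7794

0.7794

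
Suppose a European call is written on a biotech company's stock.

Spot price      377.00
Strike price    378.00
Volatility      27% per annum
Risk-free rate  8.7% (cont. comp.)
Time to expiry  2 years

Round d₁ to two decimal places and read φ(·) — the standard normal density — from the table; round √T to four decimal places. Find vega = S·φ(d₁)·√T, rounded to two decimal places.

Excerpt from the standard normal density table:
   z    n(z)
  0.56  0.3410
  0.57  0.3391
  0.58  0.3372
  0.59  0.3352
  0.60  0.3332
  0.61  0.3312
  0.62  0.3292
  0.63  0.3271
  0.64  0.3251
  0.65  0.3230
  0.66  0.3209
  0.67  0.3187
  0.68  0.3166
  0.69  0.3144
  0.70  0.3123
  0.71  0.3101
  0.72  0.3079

173.33

σ√T = 0.27 × 1.4142 = 0.3818
ln(S/K) + (r + σ²/2)T = ln(377/378) + (0.087 + 0.27²/2)·2 = -0.0026 + 0.2469 = 0.2443
d₁ = 0.2443 / 0.3818 = 0.6397 ≈ 0.64
√T = √2 = 1.4142
φ(d₁) = φ(0.64) = 0.3251
vega = S·φ(d₁)·√T = 377·0.3251·1.4142 = 173.3282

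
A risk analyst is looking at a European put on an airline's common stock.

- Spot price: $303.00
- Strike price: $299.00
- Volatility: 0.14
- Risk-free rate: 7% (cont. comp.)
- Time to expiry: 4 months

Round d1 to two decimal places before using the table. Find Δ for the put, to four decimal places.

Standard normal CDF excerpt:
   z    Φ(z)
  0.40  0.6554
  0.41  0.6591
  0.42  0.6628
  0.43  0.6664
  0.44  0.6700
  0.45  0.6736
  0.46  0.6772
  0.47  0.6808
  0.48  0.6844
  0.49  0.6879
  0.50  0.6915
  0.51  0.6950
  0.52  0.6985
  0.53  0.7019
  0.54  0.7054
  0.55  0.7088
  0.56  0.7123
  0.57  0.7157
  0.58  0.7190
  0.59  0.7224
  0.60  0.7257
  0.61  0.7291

-0.3121

T = 0.3333;  σ√T = 0.0808
ln(S/K) + (r + σ²/2)T = ln(303/299) + (0.07 + 0.14²/2)·0.3333 = 0.0133 + 0.0266 = 0.0399
d₁ = 0.0399 / 0.0808 = 0.4935 which rounds to 0.49
N(d₁) = N(0.49) = 0.6879
Δ_put = N(d₁) − 1 = 0.6879 − 1 = -0.3121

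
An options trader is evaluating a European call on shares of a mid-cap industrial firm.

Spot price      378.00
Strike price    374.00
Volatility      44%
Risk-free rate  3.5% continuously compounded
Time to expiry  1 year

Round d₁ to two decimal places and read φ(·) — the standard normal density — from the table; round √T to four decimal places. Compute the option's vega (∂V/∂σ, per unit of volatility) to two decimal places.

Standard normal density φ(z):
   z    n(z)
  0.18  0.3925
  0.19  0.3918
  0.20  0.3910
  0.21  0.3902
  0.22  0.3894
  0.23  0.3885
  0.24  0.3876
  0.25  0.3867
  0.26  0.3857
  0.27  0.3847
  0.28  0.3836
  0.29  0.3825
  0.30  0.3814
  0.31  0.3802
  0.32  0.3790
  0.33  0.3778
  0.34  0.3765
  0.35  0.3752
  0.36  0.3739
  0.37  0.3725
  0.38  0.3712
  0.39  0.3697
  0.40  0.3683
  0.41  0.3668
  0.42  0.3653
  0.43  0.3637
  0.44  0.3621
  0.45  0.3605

σ√T = 0.44 × 1.0000 = 0.4400
d₁ = [ln(378/374) + (0.035 + ½·0.44²)·1] / (σ√T) = (0.0106 + 0.1318) / 0.4400 = 0.3237 ⇒ 0.32
√T = √1 = 1.0000
φ(d₁) = φ(0.32) = 0.3790
vega = S·φ(d₁)·√T = 378·0.3790·1.0000 = 143.2620

143.26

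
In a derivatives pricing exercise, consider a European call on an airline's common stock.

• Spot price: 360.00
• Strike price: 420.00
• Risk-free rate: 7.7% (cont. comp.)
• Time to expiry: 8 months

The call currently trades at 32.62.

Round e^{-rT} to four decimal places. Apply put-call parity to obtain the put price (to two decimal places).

71.62

exp(−rT) = exp(−0.077·0.6667) = 0.9500
Put-call parity: C − P = S − K·e^(−rT) = 360 − 420·0.9500 = 360 − 399.0000 = -39.0000
P = C − (C − P) = 32.62 − (-39.0000) = 71.6200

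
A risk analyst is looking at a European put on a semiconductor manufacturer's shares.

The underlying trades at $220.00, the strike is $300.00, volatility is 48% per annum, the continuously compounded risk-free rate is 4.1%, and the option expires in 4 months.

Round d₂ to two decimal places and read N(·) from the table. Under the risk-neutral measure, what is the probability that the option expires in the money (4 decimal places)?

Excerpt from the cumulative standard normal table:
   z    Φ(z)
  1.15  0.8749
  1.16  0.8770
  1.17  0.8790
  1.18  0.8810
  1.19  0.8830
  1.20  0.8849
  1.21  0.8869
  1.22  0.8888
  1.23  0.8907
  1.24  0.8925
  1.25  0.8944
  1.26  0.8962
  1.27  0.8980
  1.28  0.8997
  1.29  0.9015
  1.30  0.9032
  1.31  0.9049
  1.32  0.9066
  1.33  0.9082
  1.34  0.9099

0.8869

σ√T = 0.48·√0.3333 = 0.2771
d₁ = [ln(220/300) + (0.041 + ½·0.48²)·0.3333] / (σ√T) = (-0.3102 + 0.0521) / 0.2771 = -0.9313 ≈ -0.93
d₂ = -0.9313 − 0.2771 = -1.2084 ≈ -1.21
Pr(exercise) under Q = N(−d₂) = N(1.21) = 0.8869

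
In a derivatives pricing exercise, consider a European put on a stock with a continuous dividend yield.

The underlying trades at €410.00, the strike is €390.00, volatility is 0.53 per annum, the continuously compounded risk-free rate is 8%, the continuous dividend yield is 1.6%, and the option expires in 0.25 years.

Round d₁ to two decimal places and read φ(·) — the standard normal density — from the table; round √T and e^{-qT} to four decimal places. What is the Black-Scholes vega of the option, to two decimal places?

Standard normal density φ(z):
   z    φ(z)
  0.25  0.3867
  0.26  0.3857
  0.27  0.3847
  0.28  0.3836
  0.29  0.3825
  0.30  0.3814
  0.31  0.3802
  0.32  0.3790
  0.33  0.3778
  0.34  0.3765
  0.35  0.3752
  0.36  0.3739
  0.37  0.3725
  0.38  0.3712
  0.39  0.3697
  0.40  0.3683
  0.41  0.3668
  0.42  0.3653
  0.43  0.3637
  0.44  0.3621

75.79

σ√T = 0.53 × 0.5000 = 0.2650
d₁ = [ln(410/390) + (0.08 − 0.016 + 0.53²/2)·0.25] / 0.2650 = [0.0500 + 0.0511] / 0.2650 = 0.3816 ≈ 0.38
√T = √0.25 = 0.5000
φ(d₁) = φ(0.38) = 0.3712
e^(−qT) = e^(−0.016·0.25) = 0.9960
vega = S·e^(−qT)·φ(d₁)·√T = 410·0.9960·0.3712·0.5000 = 75.7916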